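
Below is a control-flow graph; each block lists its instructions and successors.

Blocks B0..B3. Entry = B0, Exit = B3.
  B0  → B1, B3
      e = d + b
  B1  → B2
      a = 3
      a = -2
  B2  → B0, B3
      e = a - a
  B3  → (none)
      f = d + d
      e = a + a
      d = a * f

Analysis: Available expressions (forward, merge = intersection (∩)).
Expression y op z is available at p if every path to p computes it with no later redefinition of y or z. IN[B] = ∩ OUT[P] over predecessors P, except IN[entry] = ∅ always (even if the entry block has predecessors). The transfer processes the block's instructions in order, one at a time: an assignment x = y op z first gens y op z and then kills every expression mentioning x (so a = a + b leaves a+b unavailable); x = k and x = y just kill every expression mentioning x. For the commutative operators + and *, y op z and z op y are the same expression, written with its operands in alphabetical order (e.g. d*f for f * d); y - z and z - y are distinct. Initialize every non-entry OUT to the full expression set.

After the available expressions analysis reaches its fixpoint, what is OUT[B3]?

Answer: {a*f, a+a}

Working:
Converged values:
  B0:   IN={}   OUT={b+d}
  B1:   IN={b+d}   OUT={b+d}
  B2:   IN={b+d}   OUT={a-a, b+d}
  B3:   IN={b+d}   OUT={a*f, a+a}

Merge at B3: IN[B3] = OUT[B0] ∩ OUT[B2] = {b+d}
Applying B3's transfer function to that IN value gives OUT[B3] (row B3 above).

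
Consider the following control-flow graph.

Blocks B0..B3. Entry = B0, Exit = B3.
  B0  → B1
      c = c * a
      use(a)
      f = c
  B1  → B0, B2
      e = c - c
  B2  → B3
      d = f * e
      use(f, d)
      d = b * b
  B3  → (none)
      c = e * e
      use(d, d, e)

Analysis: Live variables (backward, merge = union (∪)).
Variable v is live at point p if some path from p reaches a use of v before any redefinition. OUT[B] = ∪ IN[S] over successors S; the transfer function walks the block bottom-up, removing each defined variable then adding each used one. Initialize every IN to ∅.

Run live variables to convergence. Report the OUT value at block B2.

Converged values:
  B0: | IN={a, b, c} | OUT={a, b, c, f}
  B1: | IN={a, b, c, f} | OUT={a, b, c, e, f}
  B2: | IN={b, e, f} | OUT={d, e}
  B3: | IN={d, e} | OUT={}

Merge at B2: OUT[B2] = IN[B3] = {d, e}

Answer: {d, e}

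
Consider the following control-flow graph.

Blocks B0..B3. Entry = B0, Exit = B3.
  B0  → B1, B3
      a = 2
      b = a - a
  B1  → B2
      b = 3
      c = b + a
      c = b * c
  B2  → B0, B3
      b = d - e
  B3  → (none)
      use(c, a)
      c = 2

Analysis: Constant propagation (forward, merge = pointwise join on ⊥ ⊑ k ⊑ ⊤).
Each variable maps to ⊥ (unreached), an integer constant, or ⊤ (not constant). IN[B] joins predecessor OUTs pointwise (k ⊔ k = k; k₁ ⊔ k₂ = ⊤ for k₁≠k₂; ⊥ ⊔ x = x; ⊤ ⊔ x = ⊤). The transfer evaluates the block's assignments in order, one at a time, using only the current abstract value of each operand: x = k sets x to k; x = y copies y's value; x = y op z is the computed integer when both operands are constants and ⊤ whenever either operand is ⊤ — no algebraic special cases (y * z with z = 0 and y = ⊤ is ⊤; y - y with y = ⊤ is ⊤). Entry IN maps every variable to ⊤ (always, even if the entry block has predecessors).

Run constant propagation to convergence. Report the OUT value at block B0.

Per-block solution:
  B0:  IN=(all ⊤)  OUT={a:2, b:0; rest ⊤}
  B1:  IN={a:2, b:0; rest ⊤}  OUT={a:2, b:3, c:15; rest ⊤}
  B2:  IN={a:2, b:3, c:15; rest ⊤}  OUT={a:2, c:15; rest ⊤}
  B3:  IN={a:2; rest ⊤}  OUT={a:2, c:2; rest ⊤}

Merge at B0 (entry node, so the boundary value (all ⊤) is joined with the incoming edge(s)): IN[B0] = (all ⊤) ⊔ OUT[B2] = {a: ⊤, b: ⊤, c: ⊤, d: ⊤, e: ⊤, f: ⊤}
Applying B0's transfer function to that IN value gives OUT[B0] (row B0 above).

Answer: {a: 2, b: 0, c: ⊤, d: ⊤, e: ⊤, f: ⊤}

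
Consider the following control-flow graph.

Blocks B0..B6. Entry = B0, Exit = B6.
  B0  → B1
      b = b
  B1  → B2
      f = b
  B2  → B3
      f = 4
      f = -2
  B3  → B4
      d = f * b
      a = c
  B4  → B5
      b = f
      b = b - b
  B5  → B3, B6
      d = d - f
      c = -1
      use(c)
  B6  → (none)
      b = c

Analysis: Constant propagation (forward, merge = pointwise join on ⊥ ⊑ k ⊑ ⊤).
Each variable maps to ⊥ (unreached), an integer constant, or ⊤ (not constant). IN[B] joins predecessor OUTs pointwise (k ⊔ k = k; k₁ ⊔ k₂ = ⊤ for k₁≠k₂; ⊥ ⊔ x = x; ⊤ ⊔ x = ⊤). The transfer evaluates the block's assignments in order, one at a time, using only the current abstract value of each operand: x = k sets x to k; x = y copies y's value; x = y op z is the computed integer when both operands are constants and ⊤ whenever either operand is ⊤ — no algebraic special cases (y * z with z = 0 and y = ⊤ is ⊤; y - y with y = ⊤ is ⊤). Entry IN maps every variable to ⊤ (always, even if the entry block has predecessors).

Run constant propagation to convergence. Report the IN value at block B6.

Per-block solution:
  B0:   IN=(all ⊤)   OUT=(all ⊤)
  B1:   IN=(all ⊤)   OUT=(all ⊤)
  B2:   IN=(all ⊤)   OUT={f:-2; rest ⊤}
  B3:   IN={f:-2; rest ⊤}   OUT={f:-2; rest ⊤}
  B4:   IN={f:-2; rest ⊤}   OUT={b:0, f:-2; rest ⊤}
  B5:   IN={b:0, f:-2; rest ⊤}   OUT={b:0, c:-1, f:-2; rest ⊤}
  B6:   IN={b:0, c:-1, f:-2; rest ⊤}   OUT={b:-1, c:-1, f:-2; rest ⊤}

Merge at B6: IN[B6] = OUT[B5] = {a: ⊤, b: 0, c: -1, d: ⊤, e: ⊤, f: -2}

Answer: {a: ⊤, b: 0, c: -1, d: ⊤, e: ⊤, f: -2}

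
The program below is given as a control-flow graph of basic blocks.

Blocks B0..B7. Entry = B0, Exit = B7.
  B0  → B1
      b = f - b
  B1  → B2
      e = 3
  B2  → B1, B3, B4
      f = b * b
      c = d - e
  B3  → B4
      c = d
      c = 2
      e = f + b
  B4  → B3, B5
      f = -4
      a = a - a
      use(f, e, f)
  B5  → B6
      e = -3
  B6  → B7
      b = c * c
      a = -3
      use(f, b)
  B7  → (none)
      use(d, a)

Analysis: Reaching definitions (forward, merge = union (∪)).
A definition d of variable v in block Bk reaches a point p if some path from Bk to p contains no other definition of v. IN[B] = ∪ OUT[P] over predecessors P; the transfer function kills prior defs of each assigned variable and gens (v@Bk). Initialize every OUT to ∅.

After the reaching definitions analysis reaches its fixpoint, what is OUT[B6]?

Answer: {a@B6, b@B6, c@B2, c@B3, e@B5, f@B4}

Working:
Fixpoint table:
  B0: | IN={} | OUT={b@B0}
  B1: | IN={b@B0, c@B2, e@B1, f@B2} | OUT={b@B0, c@B2, e@B1, f@B2}
  B2: | IN={b@B0, c@B2, e@B1, f@B2} | OUT={b@B0, c@B2, e@B1, f@B2}
  B3: | IN={a@B4, b@B0, c@B2, c@B3, e@B1, e@B3, f@B2, f@B4} | OUT={a@B4, b@B0, c@B3, e@B3, f@B2, f@B4}
  B4: | IN={a@B4, b@B0, c@B2, c@B3, e@B1, e@B3, f@B2, f@B4} | OUT={a@B4, b@B0, c@B2, c@B3, e@B1, e@B3, f@B4}
  B5: | IN={a@B4, b@B0, c@B2, c@B3, e@B1, e@B3, f@B4} | OUT={a@B4, b@B0, c@B2, c@B3, e@B5, f@B4}
  B6: | IN={a@B4, b@B0, c@B2, c@B3, e@B5, f@B4} | OUT={a@B6, b@B6, c@B2, c@B3, e@B5, f@B4}
  B7: | IN={a@B6, b@B6, c@B2, c@B3, e@B5, f@B4} | OUT={a@B6, b@B6, c@B2, c@B3, e@B5, f@B4}

Merge at B6: IN[B6] = OUT[B5] = {a@B4, b@B0, c@B2, c@B3, e@B5, f@B4}
Applying B6's transfer function to that IN value gives OUT[B6] (row B6 above).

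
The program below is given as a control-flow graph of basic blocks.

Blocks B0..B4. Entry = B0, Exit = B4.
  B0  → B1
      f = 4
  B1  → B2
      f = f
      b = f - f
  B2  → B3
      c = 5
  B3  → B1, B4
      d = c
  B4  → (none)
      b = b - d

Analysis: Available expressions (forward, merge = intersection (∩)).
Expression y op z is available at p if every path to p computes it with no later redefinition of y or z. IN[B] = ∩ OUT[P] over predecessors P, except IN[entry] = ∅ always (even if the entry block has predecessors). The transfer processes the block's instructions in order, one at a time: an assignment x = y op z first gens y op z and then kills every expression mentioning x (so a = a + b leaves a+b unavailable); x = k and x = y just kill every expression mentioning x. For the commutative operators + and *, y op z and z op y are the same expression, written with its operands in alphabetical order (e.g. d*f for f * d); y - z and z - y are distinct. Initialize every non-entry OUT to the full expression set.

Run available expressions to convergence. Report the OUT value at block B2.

Fixpoint table:
  B0:  IN={}  OUT={}
  B1:  IN={}  OUT={f-f}
  B2:  IN={f-f}  OUT={f-f}
  B3:  IN={f-f}  OUT={f-f}
  B4:  IN={f-f}  OUT={f-f}

Merge at B2: IN[B2] = OUT[B1] = {f-f}
Applying B2's transfer function to that IN value gives OUT[B2] (row B2 above).

Answer: {f-f}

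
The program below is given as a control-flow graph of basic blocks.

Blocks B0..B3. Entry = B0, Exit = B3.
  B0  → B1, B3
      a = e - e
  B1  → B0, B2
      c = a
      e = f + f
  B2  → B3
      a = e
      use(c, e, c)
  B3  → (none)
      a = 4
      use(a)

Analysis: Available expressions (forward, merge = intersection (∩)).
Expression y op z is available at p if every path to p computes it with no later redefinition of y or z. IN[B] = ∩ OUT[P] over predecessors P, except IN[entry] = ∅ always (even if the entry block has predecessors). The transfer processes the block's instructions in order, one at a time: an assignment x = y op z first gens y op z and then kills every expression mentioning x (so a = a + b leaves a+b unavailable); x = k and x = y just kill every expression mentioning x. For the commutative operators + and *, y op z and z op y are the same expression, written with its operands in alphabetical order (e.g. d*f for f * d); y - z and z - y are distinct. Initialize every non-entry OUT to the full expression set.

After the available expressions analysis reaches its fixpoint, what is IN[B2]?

Per-block solution:
  B0:   IN={}   OUT={e-e}
  B1:   IN={e-e}   OUT={f+f}
  B2:   IN={f+f}   OUT={f+f}
  B3:   IN={}   OUT={}

Merge at B2: IN[B2] = OUT[B1] = {f+f}

Answer: {f+f}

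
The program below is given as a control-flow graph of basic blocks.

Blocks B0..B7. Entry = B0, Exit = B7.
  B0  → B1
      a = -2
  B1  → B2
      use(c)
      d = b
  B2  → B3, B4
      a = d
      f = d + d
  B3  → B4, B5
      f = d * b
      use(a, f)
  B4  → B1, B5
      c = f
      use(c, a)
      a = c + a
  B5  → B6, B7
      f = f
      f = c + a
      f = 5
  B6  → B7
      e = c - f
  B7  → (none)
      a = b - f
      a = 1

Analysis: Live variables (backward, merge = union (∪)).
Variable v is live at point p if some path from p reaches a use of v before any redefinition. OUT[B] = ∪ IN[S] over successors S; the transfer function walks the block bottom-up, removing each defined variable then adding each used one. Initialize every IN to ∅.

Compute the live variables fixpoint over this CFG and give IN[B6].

Answer: {b, c, f}

Derivation:
Converged values:
  B0:   IN={b, c}   OUT={b, c}
  B1:   IN={b, c}   OUT={b, c, d}
  B2:   IN={b, c, d}   OUT={a, b, c, d, f}
  B3:   IN={a, b, c, d}   OUT={a, b, c, f}
  B4:   IN={a, b, f}   OUT={a, b, c, f}
  B5:   IN={a, b, c, f}   OUT={b, c, f}
  B6:   IN={b, c, f}   OUT={b, f}
  B7:   IN={b, f}   OUT={}

Merge at B6: OUT[B6] = IN[B7] = {b, f}
Applying B6's transfer function to that OUT value gives IN[B6] (row B6 above).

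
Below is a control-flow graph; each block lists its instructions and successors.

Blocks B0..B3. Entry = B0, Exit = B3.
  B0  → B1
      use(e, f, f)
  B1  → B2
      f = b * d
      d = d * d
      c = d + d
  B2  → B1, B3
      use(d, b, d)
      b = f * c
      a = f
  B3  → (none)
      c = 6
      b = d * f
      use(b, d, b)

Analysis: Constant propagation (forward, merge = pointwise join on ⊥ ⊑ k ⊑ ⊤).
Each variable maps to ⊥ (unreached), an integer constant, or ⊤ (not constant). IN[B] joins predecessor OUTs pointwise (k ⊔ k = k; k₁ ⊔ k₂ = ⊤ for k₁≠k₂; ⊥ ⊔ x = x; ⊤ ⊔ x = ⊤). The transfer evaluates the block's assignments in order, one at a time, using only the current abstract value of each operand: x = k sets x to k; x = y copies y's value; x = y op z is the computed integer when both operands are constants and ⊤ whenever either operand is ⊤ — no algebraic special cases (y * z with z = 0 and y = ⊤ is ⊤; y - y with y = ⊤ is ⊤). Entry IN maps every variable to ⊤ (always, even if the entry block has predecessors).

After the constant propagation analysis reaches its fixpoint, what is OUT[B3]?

Fixpoint table:
  B0:   IN=(all ⊤)   OUT=(all ⊤)
  B1:   IN=(all ⊤)   OUT=(all ⊤)
  B2:   IN=(all ⊤)   OUT=(all ⊤)
  B3:   IN=(all ⊤)   OUT={c:6; rest ⊤}

Merge at B3: IN[B3] = OUT[B2] = {a: ⊤, b: ⊤, c: ⊤, d: ⊤, e: ⊤, f: ⊤}
Applying B3's transfer function to that IN value gives OUT[B3] (row B3 above).

Answer: {a: ⊤, b: ⊤, c: 6, d: ⊤, e: ⊤, f: ⊤}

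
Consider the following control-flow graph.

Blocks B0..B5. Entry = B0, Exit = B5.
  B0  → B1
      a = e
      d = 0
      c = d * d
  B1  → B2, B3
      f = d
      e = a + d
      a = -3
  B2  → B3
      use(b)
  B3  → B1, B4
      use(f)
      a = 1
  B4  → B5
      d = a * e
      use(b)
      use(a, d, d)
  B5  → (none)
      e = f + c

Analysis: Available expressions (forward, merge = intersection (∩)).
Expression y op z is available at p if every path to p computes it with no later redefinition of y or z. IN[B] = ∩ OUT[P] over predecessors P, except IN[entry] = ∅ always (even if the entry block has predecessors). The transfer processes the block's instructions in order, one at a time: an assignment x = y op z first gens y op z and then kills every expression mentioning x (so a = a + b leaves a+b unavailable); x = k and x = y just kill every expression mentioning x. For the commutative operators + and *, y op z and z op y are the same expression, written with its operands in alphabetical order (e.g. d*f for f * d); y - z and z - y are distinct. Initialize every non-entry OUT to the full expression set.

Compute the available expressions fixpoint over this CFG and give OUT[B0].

Converged values:
  B0: | IN={} | OUT={d*d}
  B1: | IN={d*d} | OUT={d*d}
  B2: | IN={d*d} | OUT={d*d}
  B3: | IN={d*d} | OUT={d*d}
  B4: | IN={d*d} | OUT={a*e}
  B5: | IN={a*e} | OUT={c+f}

B0 is the boundary node: IN[B0] = {}
Applying B0's transfer function to that IN value gives OUT[B0] (row B0 above).

Answer: {d*d}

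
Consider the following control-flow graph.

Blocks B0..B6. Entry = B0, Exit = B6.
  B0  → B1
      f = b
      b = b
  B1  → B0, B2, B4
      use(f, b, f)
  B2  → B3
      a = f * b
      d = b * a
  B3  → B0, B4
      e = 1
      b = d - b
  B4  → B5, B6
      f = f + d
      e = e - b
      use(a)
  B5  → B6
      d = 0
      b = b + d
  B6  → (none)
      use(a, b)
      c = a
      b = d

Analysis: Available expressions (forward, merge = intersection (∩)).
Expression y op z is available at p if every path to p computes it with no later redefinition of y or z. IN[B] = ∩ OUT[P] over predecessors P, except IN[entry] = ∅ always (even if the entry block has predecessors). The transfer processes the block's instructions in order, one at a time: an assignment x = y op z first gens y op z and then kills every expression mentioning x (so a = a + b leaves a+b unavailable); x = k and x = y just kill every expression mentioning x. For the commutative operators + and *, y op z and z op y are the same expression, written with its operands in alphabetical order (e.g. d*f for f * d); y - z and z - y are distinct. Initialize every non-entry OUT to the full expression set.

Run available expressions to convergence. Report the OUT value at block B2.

Converged values:
  B0:   IN={}   OUT={}
  B1:   IN={}   OUT={}
  B2:   IN={}   OUT={a*b, b*f}
  B3:   IN={a*b, b*f}   OUT={}
  B4:   IN={}   OUT={}
  B5:   IN={}   OUT={}
  B6:   IN={}   OUT={}

Merge at B2: IN[B2] = OUT[B1] = {}
Applying B2's transfer function to that IN value gives OUT[B2] (row B2 above).

Answer: {a*b, b*f}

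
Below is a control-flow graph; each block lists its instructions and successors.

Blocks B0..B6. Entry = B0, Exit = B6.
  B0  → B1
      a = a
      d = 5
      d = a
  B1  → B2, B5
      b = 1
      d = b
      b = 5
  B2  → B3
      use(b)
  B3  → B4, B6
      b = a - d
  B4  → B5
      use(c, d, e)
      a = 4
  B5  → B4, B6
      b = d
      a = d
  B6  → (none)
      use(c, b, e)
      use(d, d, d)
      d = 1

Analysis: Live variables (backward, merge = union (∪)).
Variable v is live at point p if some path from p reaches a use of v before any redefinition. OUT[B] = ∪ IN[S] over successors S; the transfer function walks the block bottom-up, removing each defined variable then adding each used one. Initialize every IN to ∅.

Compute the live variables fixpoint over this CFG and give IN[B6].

Answer: {b, c, d, e}

Derivation:
Converged values:
  B0: | IN={a, c, e} | OUT={a, c, e}
  B1: | IN={a, c, e} | OUT={a, b, c, d, e}
  B2: | IN={a, b, c, d, e} | OUT={a, c, d, e}
  B3: | IN={a, c, d, e} | OUT={b, c, d, e}
  B4: | IN={c, d, e} | OUT={c, d, e}
  B5: | IN={c, d, e} | OUT={b, c, d, e}
  B6: | IN={b, c, d, e} | OUT={}

B6 is the boundary node: OUT[B6] = {}
Applying B6's transfer function to that OUT value gives IN[B6] (row B6 above).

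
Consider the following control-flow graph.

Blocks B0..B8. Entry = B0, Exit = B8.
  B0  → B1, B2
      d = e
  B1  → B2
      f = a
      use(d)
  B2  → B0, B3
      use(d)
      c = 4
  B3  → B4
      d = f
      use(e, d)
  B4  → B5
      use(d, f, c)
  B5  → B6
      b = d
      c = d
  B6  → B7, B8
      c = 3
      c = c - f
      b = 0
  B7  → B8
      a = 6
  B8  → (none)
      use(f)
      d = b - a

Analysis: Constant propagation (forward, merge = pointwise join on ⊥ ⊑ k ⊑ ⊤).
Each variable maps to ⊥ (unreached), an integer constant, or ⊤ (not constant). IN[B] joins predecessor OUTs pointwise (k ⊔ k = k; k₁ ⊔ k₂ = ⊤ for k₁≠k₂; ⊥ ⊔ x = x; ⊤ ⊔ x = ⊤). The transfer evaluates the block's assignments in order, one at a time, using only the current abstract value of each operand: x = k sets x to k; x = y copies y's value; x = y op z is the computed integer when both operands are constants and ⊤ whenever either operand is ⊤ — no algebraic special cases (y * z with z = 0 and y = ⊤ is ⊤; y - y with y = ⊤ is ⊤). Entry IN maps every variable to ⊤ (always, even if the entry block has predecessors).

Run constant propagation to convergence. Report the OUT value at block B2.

Fixpoint table:
  B0: | IN=(all ⊤) | OUT=(all ⊤)
  B1: | IN=(all ⊤) | OUT=(all ⊤)
  B2: | IN=(all ⊤) | OUT={c:4; rest ⊤}
  B3: | IN={c:4; rest ⊤} | OUT={c:4; rest ⊤}
  B4: | IN={c:4; rest ⊤} | OUT={c:4; rest ⊤}
  B5: | IN={c:4; rest ⊤} | OUT=(all ⊤)
  B6: | IN=(all ⊤) | OUT={b:0; rest ⊤}
  B7: | IN={b:0; rest ⊤} | OUT={a:6, b:0; rest ⊤}
  B8: | IN={b:0; rest ⊤} | OUT={b:0; rest ⊤}

Merge at B2: IN[B2] = OUT[B0] ⊔ OUT[B1] = {a: ⊤, b: ⊤, c: ⊤, d: ⊤, e: ⊤, f: ⊤}
Applying B2's transfer function to that IN value gives OUT[B2] (row B2 above).

Answer: {a: ⊤, b: ⊤, c: 4, d: ⊤, e: ⊤, f: ⊤}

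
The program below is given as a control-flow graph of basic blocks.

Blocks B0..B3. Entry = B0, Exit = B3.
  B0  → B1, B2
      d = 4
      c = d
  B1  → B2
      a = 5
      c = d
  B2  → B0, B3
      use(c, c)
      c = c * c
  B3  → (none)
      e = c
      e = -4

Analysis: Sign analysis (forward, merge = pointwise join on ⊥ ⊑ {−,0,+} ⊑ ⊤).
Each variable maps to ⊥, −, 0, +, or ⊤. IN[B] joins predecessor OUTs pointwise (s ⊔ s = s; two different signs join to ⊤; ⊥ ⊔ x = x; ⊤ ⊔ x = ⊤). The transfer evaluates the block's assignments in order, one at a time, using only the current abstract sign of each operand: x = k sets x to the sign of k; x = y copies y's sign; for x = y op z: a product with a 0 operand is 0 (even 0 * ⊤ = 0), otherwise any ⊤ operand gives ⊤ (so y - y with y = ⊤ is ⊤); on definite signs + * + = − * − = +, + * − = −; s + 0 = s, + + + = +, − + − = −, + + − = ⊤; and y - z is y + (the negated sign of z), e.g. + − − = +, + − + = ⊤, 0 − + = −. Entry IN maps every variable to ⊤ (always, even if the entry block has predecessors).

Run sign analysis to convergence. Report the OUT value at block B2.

Answer: {a: ⊤, b: ⊤, c: +, d: +, e: ⊤, f: ⊤}

Trace:
Fixpoint table:
  B0:  IN=(all ⊤)  OUT={c:+, d:+; rest ⊤}
  B1:  IN={c:+, d:+; rest ⊤}  OUT={a:+, c:+, d:+; rest ⊤}
  B2:  IN={c:+, d:+; rest ⊤}  OUT={c:+, d:+; rest ⊤}
  B3:  IN={c:+, d:+; rest ⊤}  OUT={c:+, d:+, e:-; rest ⊤}

Merge at B2: IN[B2] = OUT[B0] ⊔ OUT[B1] = {a: ⊤, b: ⊤, c: +, d: +, e: ⊤, f: ⊤}
Applying B2's transfer function to that IN value gives OUT[B2] (row B2 above).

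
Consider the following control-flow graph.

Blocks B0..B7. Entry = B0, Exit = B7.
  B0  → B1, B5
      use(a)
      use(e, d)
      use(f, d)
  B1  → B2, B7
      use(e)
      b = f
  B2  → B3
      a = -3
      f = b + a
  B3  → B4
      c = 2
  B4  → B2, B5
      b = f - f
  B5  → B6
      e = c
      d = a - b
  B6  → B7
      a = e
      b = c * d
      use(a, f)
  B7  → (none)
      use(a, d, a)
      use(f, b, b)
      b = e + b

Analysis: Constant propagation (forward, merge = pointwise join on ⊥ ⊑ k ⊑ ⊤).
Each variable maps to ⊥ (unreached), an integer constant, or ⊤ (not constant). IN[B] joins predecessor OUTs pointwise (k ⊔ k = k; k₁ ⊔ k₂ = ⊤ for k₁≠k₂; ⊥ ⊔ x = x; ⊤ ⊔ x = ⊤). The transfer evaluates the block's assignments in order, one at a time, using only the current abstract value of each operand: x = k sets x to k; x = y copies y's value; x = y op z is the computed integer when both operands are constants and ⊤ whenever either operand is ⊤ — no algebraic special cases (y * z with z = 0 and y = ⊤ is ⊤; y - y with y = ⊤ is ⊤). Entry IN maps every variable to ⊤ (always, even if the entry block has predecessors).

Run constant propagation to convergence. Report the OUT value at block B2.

Answer: {a: -3, b: ⊤, c: ⊤, d: ⊤, e: ⊤, f: ⊤}

Working:
Fixpoint table:
  B0:  IN=(all ⊤)  OUT=(all ⊤)
  B1:  IN=(all ⊤)  OUT=(all ⊤)
  B2:  IN=(all ⊤)  OUT={a:-3; rest ⊤}
  B3:  IN={a:-3; rest ⊤}  OUT={a:-3, c:2; rest ⊤}
  B4:  IN={a:-3, c:2; rest ⊤}  OUT={a:-3, c:2; rest ⊤}
  B5:  IN=(all ⊤)  OUT=(all ⊤)
  B6:  IN=(all ⊤)  OUT=(all ⊤)
  B7:  IN=(all ⊤)  OUT=(all ⊤)

Merge at B2: IN[B2] = OUT[B1] ⊔ OUT[B4] = {a: ⊤, b: ⊤, c: ⊤, d: ⊤, e: ⊤, f: ⊤}
Applying B2's transfer function to that IN value gives OUT[B2] (row B2 above).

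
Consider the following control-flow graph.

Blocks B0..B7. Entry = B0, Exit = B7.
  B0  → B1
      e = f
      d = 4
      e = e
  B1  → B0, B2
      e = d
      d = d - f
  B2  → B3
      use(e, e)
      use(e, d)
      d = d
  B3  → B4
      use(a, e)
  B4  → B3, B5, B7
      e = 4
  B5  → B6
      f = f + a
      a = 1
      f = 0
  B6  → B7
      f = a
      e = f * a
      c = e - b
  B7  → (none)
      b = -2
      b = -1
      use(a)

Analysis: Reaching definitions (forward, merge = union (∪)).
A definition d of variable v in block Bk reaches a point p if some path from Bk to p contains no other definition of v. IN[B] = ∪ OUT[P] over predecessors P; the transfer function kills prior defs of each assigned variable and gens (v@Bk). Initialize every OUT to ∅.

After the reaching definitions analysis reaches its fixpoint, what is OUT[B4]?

Answer: {d@B2, e@B4}

Derivation:
Fixpoint table:
  B0:  IN={d@B1, e@B1}  OUT={d@B0, e@B0}
  B1:  IN={d@B0, e@B0}  OUT={d@B1, e@B1}
  B2:  IN={d@B1, e@B1}  OUT={d@B2, e@B1}
  B3:  IN={d@B2, e@B1, e@B4}  OUT={d@B2, e@B1, e@B4}
  B4:  IN={d@B2, e@B1, e@B4}  OUT={d@B2, e@B4}
  B5:  IN={d@B2, e@B4}  OUT={a@B5, d@B2, e@B4, f@B5}
  B6:  IN={a@B5, d@B2, e@B4, f@B5}  OUT={a@B5, c@B6, d@B2, e@B6, f@B6}
  B7:  IN={a@B5, c@B6, d@B2, e@B4, e@B6, f@B6}  OUT={a@B5, b@B7, c@B6, d@B2, e@B4, e@B6, f@B6}

Merge at B4: IN[B4] = OUT[B3] = {d@B2, e@B1, e@B4}
Applying B4's transfer function to that IN value gives OUT[B4] (row B4 above).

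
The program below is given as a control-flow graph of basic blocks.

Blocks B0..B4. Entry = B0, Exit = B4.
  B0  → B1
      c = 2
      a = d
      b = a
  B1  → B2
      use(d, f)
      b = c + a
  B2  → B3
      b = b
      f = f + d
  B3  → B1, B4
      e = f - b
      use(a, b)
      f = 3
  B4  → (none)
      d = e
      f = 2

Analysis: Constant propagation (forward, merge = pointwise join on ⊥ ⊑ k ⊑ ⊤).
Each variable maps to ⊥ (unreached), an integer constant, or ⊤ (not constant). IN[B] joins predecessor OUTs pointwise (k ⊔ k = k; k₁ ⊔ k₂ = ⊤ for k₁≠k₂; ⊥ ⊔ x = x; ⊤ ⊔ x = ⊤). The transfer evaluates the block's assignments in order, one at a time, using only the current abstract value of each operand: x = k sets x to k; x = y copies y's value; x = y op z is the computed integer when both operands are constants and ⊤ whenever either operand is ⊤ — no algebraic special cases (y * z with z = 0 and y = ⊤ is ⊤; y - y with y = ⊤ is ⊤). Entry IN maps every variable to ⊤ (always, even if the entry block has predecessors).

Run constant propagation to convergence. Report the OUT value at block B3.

Answer: {a: ⊤, b: ⊤, c: 2, d: ⊤, e: ⊤, f: 3}

Derivation:
Converged values:
  B0:   IN=(all ⊤)   OUT={c:2; rest ⊤}
  B1:   IN={c:2; rest ⊤}   OUT={c:2; rest ⊤}
  B2:   IN={c:2; rest ⊤}   OUT={c:2; rest ⊤}
  B3:   IN={c:2; rest ⊤}   OUT={c:2, f:3; rest ⊤}
  B4:   IN={c:2, f:3; rest ⊤}   OUT={c:2, f:2; rest ⊤}

Merge at B3: IN[B3] = OUT[B2] = {a: ⊤, b: ⊤, c: 2, d: ⊤, e: ⊤, f: ⊤}
Applying B3's transfer function to that IN value gives OUT[B3] (row B3 above).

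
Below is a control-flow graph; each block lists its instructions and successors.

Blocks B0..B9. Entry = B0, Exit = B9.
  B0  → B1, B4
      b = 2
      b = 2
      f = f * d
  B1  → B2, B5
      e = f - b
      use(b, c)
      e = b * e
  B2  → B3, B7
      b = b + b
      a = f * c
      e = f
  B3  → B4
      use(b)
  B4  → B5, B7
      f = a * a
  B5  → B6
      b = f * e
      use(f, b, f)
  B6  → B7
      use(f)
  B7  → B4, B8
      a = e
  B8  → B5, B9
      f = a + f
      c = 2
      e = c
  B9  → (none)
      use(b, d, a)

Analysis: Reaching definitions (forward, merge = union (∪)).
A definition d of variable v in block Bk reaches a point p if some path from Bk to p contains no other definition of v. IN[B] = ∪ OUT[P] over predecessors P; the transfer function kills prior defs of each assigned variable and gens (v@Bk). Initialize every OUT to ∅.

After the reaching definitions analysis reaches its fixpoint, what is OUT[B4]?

Fixpoint table:
  B0:  IN={}  OUT={b@B0, f@B0}
  B1:  IN={b@B0, f@B0}  OUT={b@B0, e@B1, f@B0}
  B2:  IN={b@B0, e@B1, f@B0}  OUT={a@B2, b@B2, e@B2, f@B0}
  B3:  IN={a@B2, b@B2, e@B2, f@B0}  OUT={a@B2, b@B2, e@B2, f@B0}
  B4:  IN={a@B2, a@B7, b@B0, b@B2, b@B5, c@B8, e@B1, e@B2, e@B8, f@B0, f@B4, f@B8}  OUT={a@B2, a@B7, b@B0, b@B2, b@B5, c@B8, e@B1, e@B2, e@B8, f@B4}
  B5:  IN={a@B2, a@B7, b@B0, b@B2, b@B5, c@B8, e@B1, e@B2, e@B8, f@B0, f@B4, f@B8}  OUT={a@B2, a@B7, b@B5, c@B8, e@B1, e@B2, e@B8, f@B0, f@B4, f@B8}
  B6:  IN={a@B2, a@B7, b@B5, c@B8, e@B1, e@B2, e@B8, f@B0, f@B4, f@B8}  OUT={a@B2, a@B7, b@B5, c@B8, e@B1, e@B2, e@B8, f@B0, f@B4, f@B8}
  B7:  IN={a@B2, a@B7, b@B0, b@B2, b@B5, c@B8, e@B1, e@B2, e@B8, f@B0, f@B4, f@B8}  OUT={a@B7, b@B0, b@B2, b@B5, c@B8, e@B1, e@B2, e@B8, f@B0, f@B4, f@B8}
  B8:  IN={a@B7, b@B0, b@B2, b@B5, c@B8, e@B1, e@B2, e@B8, f@B0, f@B4, f@B8}  OUT={a@B7, b@B0, b@B2, b@B5, c@B8, e@B8, f@B8}
  B9:  IN={a@B7, b@B0, b@B2, b@B5, c@B8, e@B8, f@B8}  OUT={a@B7, b@B0, b@B2, b@B5, c@B8, e@B8, f@B8}

Merge at B4: IN[B4] = OUT[B0] ⊔ OUT[B3] ⊔ OUT[B7] = {a@B2, a@B7, b@B0, b@B2, b@B5, c@B8, e@B1, e@B2, e@B8, f@B0, f@B4, f@B8}
Applying B4's transfer function to that IN value gives OUT[B4] (row B4 above).

Answer: {a@B2, a@B7, b@B0, b@B2, b@B5, c@B8, e@B1, e@B2, e@B8, f@B4}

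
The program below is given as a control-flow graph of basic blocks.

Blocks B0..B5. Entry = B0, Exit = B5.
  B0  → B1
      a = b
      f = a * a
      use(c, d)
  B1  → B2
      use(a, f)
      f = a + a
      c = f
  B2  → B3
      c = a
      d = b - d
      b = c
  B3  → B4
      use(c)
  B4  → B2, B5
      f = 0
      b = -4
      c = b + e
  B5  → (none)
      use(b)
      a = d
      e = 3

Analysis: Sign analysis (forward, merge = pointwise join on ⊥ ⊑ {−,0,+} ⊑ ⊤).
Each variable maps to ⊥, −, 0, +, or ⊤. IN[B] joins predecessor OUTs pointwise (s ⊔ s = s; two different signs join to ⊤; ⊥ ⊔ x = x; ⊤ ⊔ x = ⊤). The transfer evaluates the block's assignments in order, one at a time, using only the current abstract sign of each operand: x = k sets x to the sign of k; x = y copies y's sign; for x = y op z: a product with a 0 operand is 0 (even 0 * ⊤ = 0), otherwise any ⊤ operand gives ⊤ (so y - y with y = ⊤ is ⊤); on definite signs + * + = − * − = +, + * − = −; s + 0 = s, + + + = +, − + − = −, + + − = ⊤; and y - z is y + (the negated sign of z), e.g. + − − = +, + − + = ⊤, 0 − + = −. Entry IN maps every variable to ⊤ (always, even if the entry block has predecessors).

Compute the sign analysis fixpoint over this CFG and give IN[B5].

Answer: {a: ⊤, b: -, c: ⊤, d: ⊤, e: ⊤, f: 0}

Derivation:
Per-block solution:
  B0:   IN=(all ⊤)   OUT=(all ⊤)
  B1:   IN=(all ⊤)   OUT=(all ⊤)
  B2:   IN=(all ⊤)   OUT=(all ⊤)
  B3:   IN=(all ⊤)   OUT=(all ⊤)
  B4:   IN=(all ⊤)   OUT={b:-, f:0; rest ⊤}
  B5:   IN={b:-, f:0; rest ⊤}   OUT={b:-, e:+, f:0; rest ⊤}

Merge at B5: IN[B5] = OUT[B4] = {a: ⊤, b: -, c: ⊤, d: ⊤, e: ⊤, f: 0}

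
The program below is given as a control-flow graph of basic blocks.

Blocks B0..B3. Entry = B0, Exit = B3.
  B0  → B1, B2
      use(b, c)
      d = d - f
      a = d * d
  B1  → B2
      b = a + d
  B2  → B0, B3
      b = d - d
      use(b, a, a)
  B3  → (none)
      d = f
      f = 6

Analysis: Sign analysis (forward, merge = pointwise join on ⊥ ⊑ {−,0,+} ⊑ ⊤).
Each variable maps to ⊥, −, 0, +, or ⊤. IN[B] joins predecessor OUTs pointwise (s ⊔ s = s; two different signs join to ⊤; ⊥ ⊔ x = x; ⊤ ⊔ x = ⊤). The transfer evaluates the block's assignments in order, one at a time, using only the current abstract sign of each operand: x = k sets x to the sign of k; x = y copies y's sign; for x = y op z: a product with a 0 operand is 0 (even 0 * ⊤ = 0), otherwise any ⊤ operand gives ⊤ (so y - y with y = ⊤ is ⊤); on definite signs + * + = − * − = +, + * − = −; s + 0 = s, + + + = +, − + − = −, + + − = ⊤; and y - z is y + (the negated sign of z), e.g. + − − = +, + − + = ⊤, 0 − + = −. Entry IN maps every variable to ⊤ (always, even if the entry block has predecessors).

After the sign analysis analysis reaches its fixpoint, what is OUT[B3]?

Answer: {a: ⊤, b: ⊤, c: ⊤, d: ⊤, e: ⊤, f: +}

Trace:
Converged values:
  B0:   IN=(all ⊤)   OUT=(all ⊤)
  B1:   IN=(all ⊤)   OUT=(all ⊤)
  B2:   IN=(all ⊤)   OUT=(all ⊤)
  B3:   IN=(all ⊤)   OUT={f:+; rest ⊤}

Merge at B3: IN[B3] = OUT[B2] = {a: ⊤, b: ⊤, c: ⊤, d: ⊤, e: ⊤, f: ⊤}
Applying B3's transfer function to that IN value gives OUT[B3] (row B3 above).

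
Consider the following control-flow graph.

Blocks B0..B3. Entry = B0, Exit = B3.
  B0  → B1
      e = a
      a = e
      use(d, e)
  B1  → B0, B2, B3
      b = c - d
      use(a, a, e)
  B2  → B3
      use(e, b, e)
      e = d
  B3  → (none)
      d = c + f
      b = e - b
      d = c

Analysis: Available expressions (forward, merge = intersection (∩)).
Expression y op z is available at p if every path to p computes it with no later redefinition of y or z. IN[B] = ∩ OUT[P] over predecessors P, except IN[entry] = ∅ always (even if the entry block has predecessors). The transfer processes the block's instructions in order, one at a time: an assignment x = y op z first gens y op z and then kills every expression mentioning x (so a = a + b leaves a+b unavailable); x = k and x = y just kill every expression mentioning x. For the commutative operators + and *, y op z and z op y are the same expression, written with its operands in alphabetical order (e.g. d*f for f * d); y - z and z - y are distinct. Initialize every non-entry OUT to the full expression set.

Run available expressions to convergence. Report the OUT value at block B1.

Fixpoint table:
  B0:  IN={}  OUT={}
  B1:  IN={}  OUT={c-d}
  B2:  IN={c-d}  OUT={c-d}
  B3:  IN={c-d}  OUT={c+f}

Merge at B1: IN[B1] = OUT[B0] = {}
Applying B1's transfer function to that IN value gives OUT[B1] (row B1 above).

Answer: {c-d}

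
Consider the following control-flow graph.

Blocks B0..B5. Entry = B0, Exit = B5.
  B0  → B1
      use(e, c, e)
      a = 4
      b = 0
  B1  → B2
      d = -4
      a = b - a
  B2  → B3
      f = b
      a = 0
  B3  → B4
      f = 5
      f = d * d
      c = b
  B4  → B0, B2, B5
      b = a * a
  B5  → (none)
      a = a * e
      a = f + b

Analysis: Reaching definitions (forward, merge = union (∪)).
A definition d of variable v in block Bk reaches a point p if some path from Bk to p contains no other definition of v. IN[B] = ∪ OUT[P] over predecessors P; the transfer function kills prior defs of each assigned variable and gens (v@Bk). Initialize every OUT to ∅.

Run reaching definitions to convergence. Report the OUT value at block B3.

Fixpoint table:
  B0:  IN={a@B2, b@B4, c@B3, d@B1, f@B3}  OUT={a@B0, b@B0, c@B3, d@B1, f@B3}
  B1:  IN={a@B0, b@B0, c@B3, d@B1, f@B3}  OUT={a@B1, b@B0, c@B3, d@B1, f@B3}
  B2:  IN={a@B1, a@B2, b@B0, b@B4, c@B3, d@B1, f@B3}  OUT={a@B2, b@B0, b@B4, c@B3, d@B1, f@B2}
  B3:  IN={a@B2, b@B0, b@B4, c@B3, d@B1, f@B2}  OUT={a@B2, b@B0, b@B4, c@B3, d@B1, f@B3}
  B4:  IN={a@B2, b@B0, b@B4, c@B3, d@B1, f@B3}  OUT={a@B2, b@B4, c@B3, d@B1, f@B3}
  B5:  IN={a@B2, b@B4, c@B3, d@B1, f@B3}  OUT={a@B5, b@B4, c@B3, d@B1, f@B3}

Merge at B3: IN[B3] = OUT[B2] = {a@B2, b@B0, b@B4, c@B3, d@B1, f@B2}
Applying B3's transfer function to that IN value gives OUT[B3] (row B3 above).

Answer: {a@B2, b@B0, b@B4, c@B3, d@B1, f@B3}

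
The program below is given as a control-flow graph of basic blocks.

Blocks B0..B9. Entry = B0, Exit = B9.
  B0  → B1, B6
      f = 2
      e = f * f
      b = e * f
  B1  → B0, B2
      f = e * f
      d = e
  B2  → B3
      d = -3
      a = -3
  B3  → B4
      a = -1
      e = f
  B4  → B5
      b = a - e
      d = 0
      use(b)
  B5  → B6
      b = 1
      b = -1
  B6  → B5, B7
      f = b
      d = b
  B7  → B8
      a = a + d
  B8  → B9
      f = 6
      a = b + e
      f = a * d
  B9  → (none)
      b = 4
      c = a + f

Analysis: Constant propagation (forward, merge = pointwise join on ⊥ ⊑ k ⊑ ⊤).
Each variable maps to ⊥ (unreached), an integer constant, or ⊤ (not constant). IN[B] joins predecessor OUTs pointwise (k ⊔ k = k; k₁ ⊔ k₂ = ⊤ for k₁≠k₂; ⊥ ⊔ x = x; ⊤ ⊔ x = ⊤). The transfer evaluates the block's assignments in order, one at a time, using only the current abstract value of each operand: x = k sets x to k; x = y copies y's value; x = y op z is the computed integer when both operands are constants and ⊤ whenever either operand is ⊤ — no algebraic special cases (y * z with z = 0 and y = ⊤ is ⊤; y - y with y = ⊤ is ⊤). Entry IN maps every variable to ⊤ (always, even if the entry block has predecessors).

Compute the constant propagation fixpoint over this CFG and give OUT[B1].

Answer: {a: ⊤, b: 8, c: ⊤, d: 4, e: 4, f: 8}

Working:
Converged values:
  B0: | IN=(all ⊤) | OUT={b:8, e:4, f:2; rest ⊤}
  B1: | IN={b:8, e:4, f:2; rest ⊤} | OUT={b:8, d:4, e:4, f:8; rest ⊤}
  B2: | IN={b:8, d:4, e:4, f:8; rest ⊤} | OUT={a:-3, b:8, d:-3, e:4, f:8; rest ⊤}
  B3: | IN={a:-3, b:8, d:-3, e:4, f:8; rest ⊤} | OUT={a:-1, b:8, d:-3, e:8, f:8; rest ⊤}
  B4: | IN={a:-1, b:8, d:-3, e:8, f:8; rest ⊤} | OUT={a:-1, b:-9, d:0, e:8, f:8; rest ⊤}
  B5: | IN=(all ⊤) | OUT={b:-1; rest ⊤}
  B6: | IN=(all ⊤) | OUT=(all ⊤)
  B7: | IN=(all ⊤) | OUT=(all ⊤)
  B8: | IN=(all ⊤) | OUT=(all ⊤)
  B9: | IN=(all ⊤) | OUT={b:4; rest ⊤}

Merge at B1: IN[B1] = OUT[B0] = {a: ⊤, b: 8, c: ⊤, d: ⊤, e: 4, f: 2}
Applying B1's transfer function to that IN value gives OUT[B1] (row B1 above).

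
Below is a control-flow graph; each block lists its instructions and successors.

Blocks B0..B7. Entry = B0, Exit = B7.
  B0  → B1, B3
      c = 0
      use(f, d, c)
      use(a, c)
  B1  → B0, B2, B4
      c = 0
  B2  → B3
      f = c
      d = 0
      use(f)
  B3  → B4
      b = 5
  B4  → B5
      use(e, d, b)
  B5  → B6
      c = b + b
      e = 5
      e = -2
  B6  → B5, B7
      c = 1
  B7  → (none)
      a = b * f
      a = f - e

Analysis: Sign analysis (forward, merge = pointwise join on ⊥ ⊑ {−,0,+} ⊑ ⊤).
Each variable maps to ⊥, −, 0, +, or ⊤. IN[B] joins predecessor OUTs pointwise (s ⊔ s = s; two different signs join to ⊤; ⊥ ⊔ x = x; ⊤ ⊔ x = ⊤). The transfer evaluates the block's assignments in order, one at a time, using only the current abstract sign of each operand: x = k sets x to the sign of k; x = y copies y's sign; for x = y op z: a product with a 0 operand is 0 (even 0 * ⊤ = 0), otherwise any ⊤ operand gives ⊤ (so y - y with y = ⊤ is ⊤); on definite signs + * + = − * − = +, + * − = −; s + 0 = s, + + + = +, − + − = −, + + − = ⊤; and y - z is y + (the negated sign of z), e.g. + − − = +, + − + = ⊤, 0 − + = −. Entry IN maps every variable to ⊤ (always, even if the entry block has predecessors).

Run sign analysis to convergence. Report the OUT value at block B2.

Per-block solution:
  B0: | IN=(all ⊤) | OUT={c:0; rest ⊤}
  B1: | IN={c:0; rest ⊤} | OUT={c:0; rest ⊤}
  B2: | IN={c:0; rest ⊤} | OUT={c:0, d:0, f:0; rest ⊤}
  B3: | IN={c:0; rest ⊤} | OUT={b:+, c:0; rest ⊤}
  B4: | IN={c:0; rest ⊤} | OUT={c:0; rest ⊤}
  B5: | IN=(all ⊤) | OUT={e:-; rest ⊤}
  B6: | IN={e:-; rest ⊤} | OUT={c:+, e:-; rest ⊤}
  B7: | IN={c:+, e:-; rest ⊤} | OUT={c:+, e:-; rest ⊤}

Merge at B2: IN[B2] = OUT[B1] = {a: ⊤, b: ⊤, c: 0, d: ⊤, e: ⊤, f: ⊤}
Applying B2's transfer function to that IN value gives OUT[B2] (row B2 above).

Answer: {a: ⊤, b: ⊤, c: 0, d: 0, e: ⊤, f: 0}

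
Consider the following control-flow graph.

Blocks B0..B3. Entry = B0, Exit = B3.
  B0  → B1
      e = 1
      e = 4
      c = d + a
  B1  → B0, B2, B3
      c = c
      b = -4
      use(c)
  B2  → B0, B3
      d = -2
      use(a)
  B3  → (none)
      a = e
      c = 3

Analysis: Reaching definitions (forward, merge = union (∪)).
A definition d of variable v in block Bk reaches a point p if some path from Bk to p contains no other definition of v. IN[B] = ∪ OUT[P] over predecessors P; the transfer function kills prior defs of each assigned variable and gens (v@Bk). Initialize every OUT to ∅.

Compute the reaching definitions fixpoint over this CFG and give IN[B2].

Answer: {b@B1, c@B1, d@B2, e@B0}

Working:
Fixpoint table:
  B0:  IN={b@B1, c@B1, d@B2, e@B0}  OUT={b@B1, c@B0, d@B2, e@B0}
  B1:  IN={b@B1, c@B0, d@B2, e@B0}  OUT={b@B1, c@B1, d@B2, e@B0}
  B2:  IN={b@B1, c@B1, d@B2, e@B0}  OUT={b@B1, c@B1, d@B2, e@B0}
  B3:  IN={b@B1, c@B1, d@B2, e@B0}  OUT={a@B3, b@B1, c@B3, d@B2, e@B0}

Merge at B2: IN[B2] = OUT[B1] = {b@B1, c@B1, d@B2, e@B0}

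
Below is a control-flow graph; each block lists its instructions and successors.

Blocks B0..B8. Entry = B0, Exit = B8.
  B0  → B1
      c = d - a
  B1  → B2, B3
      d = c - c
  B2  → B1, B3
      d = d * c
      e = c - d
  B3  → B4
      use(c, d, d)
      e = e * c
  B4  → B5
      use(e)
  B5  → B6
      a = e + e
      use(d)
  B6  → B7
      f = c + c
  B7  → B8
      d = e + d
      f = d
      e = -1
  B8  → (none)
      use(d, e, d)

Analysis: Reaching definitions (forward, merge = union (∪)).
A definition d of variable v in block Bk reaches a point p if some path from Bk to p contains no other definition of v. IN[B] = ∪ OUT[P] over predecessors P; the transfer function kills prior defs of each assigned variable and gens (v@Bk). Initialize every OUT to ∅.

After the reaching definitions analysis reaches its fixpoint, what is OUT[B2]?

Answer: {c@B0, d@B2, e@B2}

Trace:
Fixpoint table:
  B0:  IN={}  OUT={c@B0}
  B1:  IN={c@B0, d@B2, e@B2}  OUT={c@B0, d@B1, e@B2}
  B2:  IN={c@B0, d@B1, e@B2}  OUT={c@B0, d@B2, e@B2}
  B3:  IN={c@B0, d@B1, d@B2, e@B2}  OUT={c@B0, d@B1, d@B2, e@B3}
  B4:  IN={c@B0, d@B1, d@B2, e@B3}  OUT={c@B0, d@B1, d@B2, e@B3}
  B5:  IN={c@B0, d@B1, d@B2, e@B3}  OUT={a@B5, c@B0, d@B1, d@B2, e@B3}
  B6:  IN={a@B5, c@B0, d@B1, d@B2, e@B3}  OUT={a@B5, c@B0, d@B1, d@B2, e@B3, f@B6}
  B7:  IN={a@B5, c@B0, d@B1, d@B2, e@B3, f@B6}  OUT={a@B5, c@B0, d@B7, e@B7, f@B7}
  B8:  IN={a@B5, c@B0, d@B7, e@B7, f@B7}  OUT={a@B5, c@B0, d@B7, e@B7, f@B7}

Merge at B2: IN[B2] = OUT[B1] = {c@B0, d@B1, e@B2}
Applying B2's transfer function to that IN value gives OUT[B2] (row B2 above).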